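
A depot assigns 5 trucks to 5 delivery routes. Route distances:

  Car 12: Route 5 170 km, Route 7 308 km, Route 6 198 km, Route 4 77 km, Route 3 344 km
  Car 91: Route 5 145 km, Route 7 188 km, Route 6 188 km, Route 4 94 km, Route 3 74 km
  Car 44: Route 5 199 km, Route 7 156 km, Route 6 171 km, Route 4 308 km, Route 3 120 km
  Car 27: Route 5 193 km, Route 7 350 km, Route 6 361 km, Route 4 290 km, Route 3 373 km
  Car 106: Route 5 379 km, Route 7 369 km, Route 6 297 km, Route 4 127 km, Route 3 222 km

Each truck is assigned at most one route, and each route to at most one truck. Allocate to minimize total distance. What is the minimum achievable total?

Optimal: Car 12→Route 6 (198 km), Car 91→Route 3 (74 km), Car 44→Route 7 (156 km), Car 27→Route 5 (193 km), Car 106→Route 4 (127 km) — total 198+74+156+193+127 = 748 km.
Min-entry greedy (repeatedly take the single cheapest remaining cell) gives 797 km, worse by 49.
No other one-to-one assignment undercuts 748 km.

Minimum total: 748 km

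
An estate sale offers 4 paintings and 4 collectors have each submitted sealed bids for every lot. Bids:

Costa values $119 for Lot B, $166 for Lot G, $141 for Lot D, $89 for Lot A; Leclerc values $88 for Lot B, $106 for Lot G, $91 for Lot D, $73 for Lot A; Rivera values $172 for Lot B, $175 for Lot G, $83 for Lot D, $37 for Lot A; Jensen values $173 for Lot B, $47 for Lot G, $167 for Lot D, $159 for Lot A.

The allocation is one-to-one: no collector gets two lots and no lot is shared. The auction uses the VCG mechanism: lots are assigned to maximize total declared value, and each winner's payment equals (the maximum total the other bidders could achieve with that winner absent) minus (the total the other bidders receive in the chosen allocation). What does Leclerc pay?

Efficient allocation: Costa→Lot G ($166), Leclerc→Lot D ($91), Rivera→Lot B ($172), Jensen→Lot A ($159); total welfare W = $588.
Leclerc receives Lot D at value $91, so the others get W − 91 = $497.
Without Leclerc: best allocation of the remaining 3 bidders over all 4 lots is Costa→Lot G ($166), Rivera→Lot B ($172), Jensen→Lot D ($167), total $505.
VCG payment = (others' best without Leclerc) − (others' welfare with Leclerc) = 505 − 497 = $8.

Leclerc pays $8.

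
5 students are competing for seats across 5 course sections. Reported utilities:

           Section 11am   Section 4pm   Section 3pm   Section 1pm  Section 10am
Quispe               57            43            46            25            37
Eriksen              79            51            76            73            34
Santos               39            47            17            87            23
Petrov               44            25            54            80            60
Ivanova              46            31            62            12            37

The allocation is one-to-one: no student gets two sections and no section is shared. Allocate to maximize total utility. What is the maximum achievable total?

This is a one-to-one assignment (maximum-weight bipartite matching).
Optimal: Quispe→Section 4pm (43 points), Eriksen→Section 11am (79 points), Santos→Section 1pm (87 points), Petrov→Section 10am (60 points), Ivanova→Section 3pm (62 points) — total 43+79+87+60+62 = 331 points.
Row-greedy (each student in turn takes its best remaining section) gives 311 points, worse by 20.
Swapping Ivanova↔Santos (Ivanova→Section 1pm 12 points, Santos→Section 3pm 17 points) loses 120.
Checked against all permutations: 331 points is optimal.

Max total: 331 points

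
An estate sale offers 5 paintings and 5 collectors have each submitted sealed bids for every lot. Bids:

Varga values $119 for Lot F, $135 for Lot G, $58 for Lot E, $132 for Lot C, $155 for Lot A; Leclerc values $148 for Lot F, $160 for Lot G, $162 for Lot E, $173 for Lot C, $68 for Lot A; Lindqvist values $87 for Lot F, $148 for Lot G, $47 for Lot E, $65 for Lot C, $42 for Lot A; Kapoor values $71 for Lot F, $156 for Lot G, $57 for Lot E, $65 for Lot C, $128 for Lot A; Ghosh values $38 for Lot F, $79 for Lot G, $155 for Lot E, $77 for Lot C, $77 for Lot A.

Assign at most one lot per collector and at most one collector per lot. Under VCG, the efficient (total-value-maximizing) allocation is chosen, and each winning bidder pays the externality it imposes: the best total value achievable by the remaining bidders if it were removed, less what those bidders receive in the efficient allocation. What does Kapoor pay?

Kapoor pays $61.

Efficient allocation: Varga→Lot A ($155), Leclerc→Lot C ($173), Lindqvist→Lot F ($87), Kapoor→Lot G ($156), Ghosh→Lot E ($155); total welfare W = $726.
Kapoor receives Lot G at value $156, so the others get W − 156 = $570.
Without Kapoor: best allocation of the remaining 4 bidders over all 5 lots is Varga→Lot A ($155), Leclerc→Lot C ($173), Lindqvist→Lot G ($148), Ghosh→Lot E ($155), total $631.
VCG payment = (others' best without Kapoor) − (others' welfare with Kapoor) = 631 − 570 = $61.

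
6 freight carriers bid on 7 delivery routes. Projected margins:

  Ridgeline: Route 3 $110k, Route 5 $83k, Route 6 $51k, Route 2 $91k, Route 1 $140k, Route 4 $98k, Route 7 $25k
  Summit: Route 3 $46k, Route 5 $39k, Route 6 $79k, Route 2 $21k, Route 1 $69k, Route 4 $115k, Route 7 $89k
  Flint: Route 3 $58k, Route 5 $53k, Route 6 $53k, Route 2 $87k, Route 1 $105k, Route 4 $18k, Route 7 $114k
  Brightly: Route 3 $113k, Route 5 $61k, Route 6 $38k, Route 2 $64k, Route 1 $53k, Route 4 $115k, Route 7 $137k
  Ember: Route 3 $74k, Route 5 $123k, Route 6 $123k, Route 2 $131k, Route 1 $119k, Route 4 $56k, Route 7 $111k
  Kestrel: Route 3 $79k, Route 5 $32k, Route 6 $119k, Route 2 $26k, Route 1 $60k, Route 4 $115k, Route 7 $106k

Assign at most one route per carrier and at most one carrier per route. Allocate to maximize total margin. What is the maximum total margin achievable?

Maximum total: $732k

Optimal: Ridgeline→Route 1 ($140k), Summit→Route 4 ($115k), Flint→Route 7 ($114k), Brightly→Route 3 ($113k), Ember→Route 2 ($131k), Kestrel→Route 6 ($119k) — total 140+115+114+113+131+119 = $732k.
Max-entry greedy (repeatedly take the single best remaining cell) gives $700k, worse by 32.
Checked against all permutations: $732k is optimal.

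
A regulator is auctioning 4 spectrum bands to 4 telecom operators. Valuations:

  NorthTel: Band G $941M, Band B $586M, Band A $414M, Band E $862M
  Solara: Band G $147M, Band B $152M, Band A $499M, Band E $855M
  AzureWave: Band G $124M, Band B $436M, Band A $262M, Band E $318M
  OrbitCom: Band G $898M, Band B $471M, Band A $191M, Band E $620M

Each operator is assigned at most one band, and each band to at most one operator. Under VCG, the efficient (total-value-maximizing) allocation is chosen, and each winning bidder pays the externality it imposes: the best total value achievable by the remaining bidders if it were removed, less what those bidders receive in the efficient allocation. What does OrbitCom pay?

OrbitCom pays $435M.

Efficient allocation: NorthTel→Band E ($862M), Solara→Band A ($499M), AzureWave→Band B ($436M), OrbitCom→Band G ($898M); total welfare W = $2695M.
OrbitCom receives Band G at value $898M, so the others get W − 898 = $1797M.
Without OrbitCom: best allocation of the remaining 3 bidders over all 4 bands is NorthTel→Band G ($941M), Solara→Band E ($855M), AzureWave→Band B ($436M), total $2232M.
VCG payment = (others' best without OrbitCom) − (others' welfare with OrbitCom) = 2232 − 1797 = $435M.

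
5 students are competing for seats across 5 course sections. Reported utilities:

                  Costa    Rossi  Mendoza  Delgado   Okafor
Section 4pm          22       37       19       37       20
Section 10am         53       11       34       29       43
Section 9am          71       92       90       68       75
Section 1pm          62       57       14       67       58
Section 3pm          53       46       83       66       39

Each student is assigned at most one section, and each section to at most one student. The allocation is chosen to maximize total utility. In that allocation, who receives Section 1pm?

This is the linear assignment problem.
Optimal: Costa→Section 10am (53 points), Rossi→Section 9am (92 points), Mendoza→Section 3pm (83 points), Delgado→Section 4pm (37 points), Okafor→Section 1pm (58 points) — total 53+92+83+37+58 = 323 points.
Row-greedy (each student in turn takes its best remaining section) gives 291 points, worse by 32.
Okafor's own top section is Section 9am (75 points), but forcing Okafor→Section 9am and reassigning the rest optimally gives only 315 points — worse by 8.

Okafor receives Section 1pm.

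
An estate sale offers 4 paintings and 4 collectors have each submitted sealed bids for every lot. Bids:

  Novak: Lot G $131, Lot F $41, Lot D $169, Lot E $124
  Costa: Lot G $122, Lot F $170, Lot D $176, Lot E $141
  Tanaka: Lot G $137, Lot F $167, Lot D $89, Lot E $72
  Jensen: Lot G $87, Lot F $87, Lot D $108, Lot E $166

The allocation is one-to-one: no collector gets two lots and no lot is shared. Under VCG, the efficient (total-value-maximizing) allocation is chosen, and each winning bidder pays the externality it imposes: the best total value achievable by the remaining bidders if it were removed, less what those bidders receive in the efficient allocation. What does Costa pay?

Costa pays $30.

Efficient allocation: Novak→Lot D ($169), Costa→Lot F ($170), Tanaka→Lot G ($137), Jensen→Lot E ($166); total welfare W = $642.
Costa receives Lot F at value $170, so the others get W − 170 = $472.
Without Costa: best allocation of the remaining 3 bidders over all 4 lots is Novak→Lot D ($169), Tanaka→Lot F ($167), Jensen→Lot E ($166), total $502.
VCG payment = (others' best without Costa) − (others' welfare with Costa) = 502 − 472 = $30.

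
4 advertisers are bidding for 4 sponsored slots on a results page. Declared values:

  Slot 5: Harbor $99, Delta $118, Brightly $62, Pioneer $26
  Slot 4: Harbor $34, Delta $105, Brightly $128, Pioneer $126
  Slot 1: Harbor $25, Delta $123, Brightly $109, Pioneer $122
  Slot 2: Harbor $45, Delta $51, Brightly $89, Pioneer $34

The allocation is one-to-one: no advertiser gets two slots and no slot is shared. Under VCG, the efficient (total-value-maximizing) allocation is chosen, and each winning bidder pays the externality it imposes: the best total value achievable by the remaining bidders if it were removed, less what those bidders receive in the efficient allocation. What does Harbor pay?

Harbor pays $30.

Efficient allocation: Harbor→Slot 5 ($99), Delta→Slot 1 ($123), Brightly→Slot 2 ($89), Pioneer→Slot 4 ($126); total welfare W = $437.
Harbor receives Slot 5 at value $99, so the others get W − 99 = $338.
Without Harbor: best allocation of the remaining 3 bidders over all 4 slots is Delta→Slot 5 ($118), Brightly→Slot 4 ($128), Pioneer→Slot 1 ($122), total $368.
VCG payment = (others' best without Harbor) − (others' welfare with Harbor) = 368 − 338 = $30.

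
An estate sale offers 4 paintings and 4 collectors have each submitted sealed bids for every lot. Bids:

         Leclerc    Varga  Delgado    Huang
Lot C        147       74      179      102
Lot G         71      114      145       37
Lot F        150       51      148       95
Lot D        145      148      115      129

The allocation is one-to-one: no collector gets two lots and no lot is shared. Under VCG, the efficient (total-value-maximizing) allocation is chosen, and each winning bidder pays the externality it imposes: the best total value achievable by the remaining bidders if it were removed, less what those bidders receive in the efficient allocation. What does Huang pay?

Huang pays $34.

Efficient allocation: Leclerc→Lot F ($150), Varga→Lot G ($114), Delgado→Lot C ($179), Huang→Lot D ($129); total welfare W = $572.
Huang receives Lot D at value $129, so the others get W − 129 = $443.
Without Huang: best allocation of the remaining 3 bidders over all 4 lots is Leclerc→Lot F ($150), Varga→Lot D ($148), Delgado→Lot C ($179), total $477.
VCG payment = (others' best without Huang) − (others' welfare with Huang) = 477 − 443 = $34.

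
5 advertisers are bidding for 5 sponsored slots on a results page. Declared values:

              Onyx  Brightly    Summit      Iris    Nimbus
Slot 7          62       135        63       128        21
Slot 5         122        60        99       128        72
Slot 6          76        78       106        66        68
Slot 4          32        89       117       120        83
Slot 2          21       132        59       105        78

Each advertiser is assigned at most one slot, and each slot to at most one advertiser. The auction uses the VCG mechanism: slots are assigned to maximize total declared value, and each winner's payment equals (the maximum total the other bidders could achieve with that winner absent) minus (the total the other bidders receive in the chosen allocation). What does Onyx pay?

Onyx pays $9.

Efficient allocation: Onyx→Slot 5 ($122), Brightly→Slot 2 ($132), Summit→Slot 6 ($106), Iris→Slot 7 ($128), Nimbus→Slot 4 ($83); total welfare W = $571.
Onyx receives Slot 5 at value $122, so the others get W − 122 = $449.
Without Onyx: best allocation of the remaining 4 bidders over all 5 slots is Brightly→Slot 7 ($135), Summit→Slot 4 ($117), Iris→Slot 5 ($128), Nimbus→Slot 2 ($78), total $458.
VCG payment = (others' best without Onyx) − (others' welfare with Onyx) = 458 − 449 = $9.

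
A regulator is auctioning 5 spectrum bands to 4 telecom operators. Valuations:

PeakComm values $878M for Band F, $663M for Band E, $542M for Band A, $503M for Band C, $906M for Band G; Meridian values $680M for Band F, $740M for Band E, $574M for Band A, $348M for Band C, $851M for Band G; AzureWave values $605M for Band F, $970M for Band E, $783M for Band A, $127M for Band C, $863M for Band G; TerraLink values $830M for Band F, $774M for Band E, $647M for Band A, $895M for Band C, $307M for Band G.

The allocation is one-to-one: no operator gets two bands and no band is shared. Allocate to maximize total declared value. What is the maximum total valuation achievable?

Maximum total: $3594M

Treat this as an assignment problem: match each operator to one band.
Optimal: PeakComm→Band F ($878M), Meridian→Band G ($851M), AzureWave→Band E ($970M), TerraLink→Band C ($895M) — total 878+851+970+895 = $3594M.
Max-entry greedy (repeatedly take the single best remaining cell) gives $3451M, worse by 143.
Next-best assignment: PeakComm→Band G, Meridian→Band F, AzureWave→Band E, TerraLink→Band C = $3451M.
Every other assignment is strictly worse.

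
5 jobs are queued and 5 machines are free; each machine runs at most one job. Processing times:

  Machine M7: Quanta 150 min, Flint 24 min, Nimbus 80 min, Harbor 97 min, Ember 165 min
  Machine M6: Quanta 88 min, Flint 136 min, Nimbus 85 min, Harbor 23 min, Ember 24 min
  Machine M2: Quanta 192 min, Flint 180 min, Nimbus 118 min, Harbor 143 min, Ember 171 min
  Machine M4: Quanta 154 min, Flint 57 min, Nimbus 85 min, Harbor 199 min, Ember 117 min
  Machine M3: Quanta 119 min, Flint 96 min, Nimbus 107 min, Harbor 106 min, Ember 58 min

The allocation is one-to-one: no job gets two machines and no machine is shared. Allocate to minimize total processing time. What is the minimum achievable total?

Optimal: Quanta→Machine M4 (154 min), Flint→Machine M7 (24 min), Nimbus→Machine M2 (118 min), Harbor→Machine M6 (23 min), Ember→Machine M3 (58 min) — total 154+24+118+23+58 = 377 min.
Min-entry greedy (repeatedly take the single cheapest remaining cell) gives 382 min, worse by 5.
Swapping Ember↔Harbor (Ember→Machine M6 24 min, Harbor→Machine M3 106 min) adds 49.

Min total: 377 min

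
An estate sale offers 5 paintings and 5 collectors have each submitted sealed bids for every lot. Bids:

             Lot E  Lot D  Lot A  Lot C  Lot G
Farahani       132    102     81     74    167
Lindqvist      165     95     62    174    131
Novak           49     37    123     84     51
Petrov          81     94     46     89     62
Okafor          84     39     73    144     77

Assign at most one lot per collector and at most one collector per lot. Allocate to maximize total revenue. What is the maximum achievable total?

This is the linear assignment problem.
Optimal: Farahani→Lot G ($167), Lindqvist→Lot E ($165), Novak→Lot A ($123), Petrov→Lot D ($94), Okafor→Lot C ($144) — total 167+165+123+94+144 = $693.
Column-greedy (each lot in turn goes to its best remaining collector) gives $596, worse by 97.
Next-best assignment: Farahani→Lot G, Lindqvist→Lot C, Novak→Lot A, Petrov→Lot D, Okafor→Lot E = $642.

Max total: $693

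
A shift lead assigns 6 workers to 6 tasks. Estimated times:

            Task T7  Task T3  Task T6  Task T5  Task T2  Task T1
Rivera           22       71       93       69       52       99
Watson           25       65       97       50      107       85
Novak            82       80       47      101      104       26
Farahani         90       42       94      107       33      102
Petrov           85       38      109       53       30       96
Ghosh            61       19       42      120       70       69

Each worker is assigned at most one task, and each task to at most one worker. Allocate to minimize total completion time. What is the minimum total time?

Optimal: Rivera→Task T7 (22 min), Watson→Task T5 (50 min), Novak→Task T1 (26 min), Farahani→Task T2 (33 min), Petrov→Task T3 (38 min), Ghosh→Task T6 (42 min) — total 22+50+26+33+38+42 = 211 min.
Column-greedy (each task in turn goes to its cheapest remaining worker) gives 270 min, worse by 59.
Next-best assignment: Rivera→Task T7, Watson→Task T5, Novak→Task T1, Farahani→Task T3, Petrov→Task T2, Ghosh→Task T6 = 212 min.

Minimum total: 211 min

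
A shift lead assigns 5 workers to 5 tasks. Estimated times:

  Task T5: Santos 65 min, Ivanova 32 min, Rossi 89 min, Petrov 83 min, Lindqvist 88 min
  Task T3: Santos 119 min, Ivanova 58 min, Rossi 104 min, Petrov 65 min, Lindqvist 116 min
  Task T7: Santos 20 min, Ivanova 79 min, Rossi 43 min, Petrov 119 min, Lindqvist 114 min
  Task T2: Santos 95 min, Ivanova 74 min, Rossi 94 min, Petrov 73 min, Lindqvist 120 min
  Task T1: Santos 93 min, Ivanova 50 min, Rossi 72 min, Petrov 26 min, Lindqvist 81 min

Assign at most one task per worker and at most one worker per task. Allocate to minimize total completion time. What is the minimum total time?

Min total: 286 min

Optimal: Santos→Task T7 (20 min), Ivanova→Task T3 (58 min), Rossi→Task T2 (94 min), Petrov→Task T1 (26 min), Lindqvist→Task T5 (88 min) — total 20+58+94+26+88 = 286 min.
Row-greedy (each worker in turn takes its cheapest remaining task) gives 309 min, worse by 23.
Next-best assignment: Santos→Task T7, Ivanova→Task T5, Rossi→Task T2, Petrov→Task T1, Lindqvist→Task T3 = 288 min.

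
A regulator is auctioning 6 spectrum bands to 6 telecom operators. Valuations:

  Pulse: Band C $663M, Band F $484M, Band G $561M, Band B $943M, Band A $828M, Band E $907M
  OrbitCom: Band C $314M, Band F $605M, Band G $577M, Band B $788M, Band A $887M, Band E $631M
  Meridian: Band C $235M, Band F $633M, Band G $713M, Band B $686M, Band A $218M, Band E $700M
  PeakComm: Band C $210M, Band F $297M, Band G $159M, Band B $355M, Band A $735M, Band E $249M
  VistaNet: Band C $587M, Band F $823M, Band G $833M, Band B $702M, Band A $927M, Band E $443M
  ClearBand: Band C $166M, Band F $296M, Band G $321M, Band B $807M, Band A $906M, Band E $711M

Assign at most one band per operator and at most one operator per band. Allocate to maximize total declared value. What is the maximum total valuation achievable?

This is the linear assignment problem.
Optimal: Pulse→Band C ($663M), OrbitCom→Band B ($788M), Meridian→Band G ($713M), PeakComm→Band A ($735M), VistaNet→Band F ($823M), ClearBand→Band E ($711M) — total 663+788+713+735+823+711 = $4433M.
Row-greedy (each operator in turn takes its best remaining band) gives $4138M, worse by 295.

Maximum total: $4433M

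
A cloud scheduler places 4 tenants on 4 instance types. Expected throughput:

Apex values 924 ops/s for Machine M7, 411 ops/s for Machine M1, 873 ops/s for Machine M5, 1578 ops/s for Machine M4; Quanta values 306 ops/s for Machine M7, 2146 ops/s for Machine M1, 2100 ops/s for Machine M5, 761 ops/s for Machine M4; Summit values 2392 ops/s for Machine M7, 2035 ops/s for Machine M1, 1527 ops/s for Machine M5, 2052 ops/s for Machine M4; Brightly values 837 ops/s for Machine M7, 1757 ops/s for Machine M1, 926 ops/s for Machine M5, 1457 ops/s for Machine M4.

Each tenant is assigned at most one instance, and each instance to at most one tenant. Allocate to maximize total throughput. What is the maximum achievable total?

Treat this as an assignment problem: match each tenant to one instance.
Optimal: Apex→Machine M4 (1578 ops/s), Quanta→Machine M5 (2100 ops/s), Summit→Machine M7 (2392 ops/s), Brightly→Machine M1 (1757 ops/s) — total 1578+2100+2392+1757 = 7827 ops/s.

Max total: 7827 ops/s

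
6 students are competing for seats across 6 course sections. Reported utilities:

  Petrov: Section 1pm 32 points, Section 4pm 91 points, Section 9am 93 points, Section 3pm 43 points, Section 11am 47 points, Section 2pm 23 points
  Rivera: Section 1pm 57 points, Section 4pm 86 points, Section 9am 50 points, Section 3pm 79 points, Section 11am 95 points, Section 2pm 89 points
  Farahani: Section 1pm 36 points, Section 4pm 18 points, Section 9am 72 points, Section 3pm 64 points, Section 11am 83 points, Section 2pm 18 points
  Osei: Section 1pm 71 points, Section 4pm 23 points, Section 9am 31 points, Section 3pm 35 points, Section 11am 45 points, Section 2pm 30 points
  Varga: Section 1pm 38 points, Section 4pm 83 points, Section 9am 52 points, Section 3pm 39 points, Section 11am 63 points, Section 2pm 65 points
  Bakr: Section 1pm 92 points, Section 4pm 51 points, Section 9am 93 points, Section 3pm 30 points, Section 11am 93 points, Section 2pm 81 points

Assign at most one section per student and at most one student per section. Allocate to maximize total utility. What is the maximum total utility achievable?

Optimal: Petrov→Section 9am (93 points), Rivera→Section 2pm (89 points), Farahani→Section 3pm (64 points), Osei→Section 1pm (71 points), Varga→Section 4pm (83 points), Bakr→Section 11am (93 points) — total 93+89+64+71+83+93 = 493 points.
Max-entry greedy (repeatedly take the single best remaining cell) gives 457 points, worse by 36.
Next-best assignment: Petrov→Section 9am, Rivera→Section 3pm, Farahani→Section 11am, Osei→Section 1pm, Varga→Section 4pm, Bakr→Section 2pm = 490 points.

Maximum total: 493 points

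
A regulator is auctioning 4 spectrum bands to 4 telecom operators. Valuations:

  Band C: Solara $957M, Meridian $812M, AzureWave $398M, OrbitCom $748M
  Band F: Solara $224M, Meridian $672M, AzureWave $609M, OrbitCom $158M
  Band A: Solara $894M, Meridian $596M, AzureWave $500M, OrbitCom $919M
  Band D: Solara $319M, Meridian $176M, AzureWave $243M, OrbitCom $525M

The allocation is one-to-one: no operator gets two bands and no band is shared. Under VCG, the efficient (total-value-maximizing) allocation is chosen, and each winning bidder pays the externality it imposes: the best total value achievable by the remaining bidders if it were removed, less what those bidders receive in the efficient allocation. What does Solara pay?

Efficient allocation: Solara→Band A ($894M), Meridian→Band C ($812M), AzureWave→Band F ($609M), OrbitCom→Band D ($525M); total welfare W = $2840M.
Solara receives Band A at value $894M, so the others get W − 894 = $1946M.
Without Solara: best allocation of the remaining 3 bidders over all 4 bands is Meridian→Band C ($812M), AzureWave→Band F ($609M), OrbitCom→Band A ($919M), total $2340M.
VCG payment = (others' best without Solara) − (others' welfare with Solara) = 2340 − 1946 = $394M.

Solara pays $394M.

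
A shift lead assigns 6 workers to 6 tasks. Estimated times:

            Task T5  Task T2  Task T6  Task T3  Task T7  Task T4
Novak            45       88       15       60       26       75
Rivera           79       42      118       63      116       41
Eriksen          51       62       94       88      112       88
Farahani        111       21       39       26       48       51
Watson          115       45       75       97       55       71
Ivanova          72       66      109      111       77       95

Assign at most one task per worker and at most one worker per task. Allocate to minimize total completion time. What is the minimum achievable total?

This is a one-to-one assignment (minimum-cost bipartite matching).
Optimal: Novak→Task T6 (15 min), Rivera→Task T4 (41 min), Eriksen→Task T5 (51 min), Farahani→Task T3 (26 min), Watson→Task T7 (55 min), Ivanova→Task T2 (66 min) — total 15+41+51+26+55+66 = 254 min.
Min-entry greedy (repeatedly take the single cheapest remaining cell) gives 294 min, worse by 40.
Next-best assignment: Novak→Task T6, Rivera→Task T4, Eriksen→Task T5, Farahani→Task T3, Watson→Task T2, Ivanova→Task T7 = 255 min.

Minimum total: 254 min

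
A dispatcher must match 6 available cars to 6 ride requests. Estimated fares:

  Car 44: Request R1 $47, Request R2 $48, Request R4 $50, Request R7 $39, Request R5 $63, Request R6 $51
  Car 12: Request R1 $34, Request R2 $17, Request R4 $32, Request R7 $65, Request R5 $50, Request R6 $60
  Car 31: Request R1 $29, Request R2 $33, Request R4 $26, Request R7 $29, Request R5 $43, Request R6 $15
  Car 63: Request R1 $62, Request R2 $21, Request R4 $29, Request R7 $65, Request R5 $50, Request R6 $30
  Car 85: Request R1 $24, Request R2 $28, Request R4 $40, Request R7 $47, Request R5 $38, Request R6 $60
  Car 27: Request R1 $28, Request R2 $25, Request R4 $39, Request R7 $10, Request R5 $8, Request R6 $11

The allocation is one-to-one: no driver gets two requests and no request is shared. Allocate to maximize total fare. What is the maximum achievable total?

This is the linear assignment problem.
Optimal: Car 44→Request R5 ($63), Car 12→Request R7 ($65), Car 31→Request R2 ($33), Car 63→Request R1 ($62), Car 85→Request R6 ($60), Car 27→Request R4 ($39) — total 63+65+33+62+60+39 = $322.
Column-greedy (each request in turn goes to its best remaining driver) gives $269, worse by 53.
Next-best assignment: Car 44→Request R2, Car 12→Request R7, Car 31→Request R5, Car 63→Request R1, Car 85→Request R6, Car 27→Request R4 = $317.
Swapping Car 31↔Car 85 (Car 31→Request R6 $15, Car 85→Request R2 $28) loses 50.
Every other assignment is strictly worse.

Maximum total: $322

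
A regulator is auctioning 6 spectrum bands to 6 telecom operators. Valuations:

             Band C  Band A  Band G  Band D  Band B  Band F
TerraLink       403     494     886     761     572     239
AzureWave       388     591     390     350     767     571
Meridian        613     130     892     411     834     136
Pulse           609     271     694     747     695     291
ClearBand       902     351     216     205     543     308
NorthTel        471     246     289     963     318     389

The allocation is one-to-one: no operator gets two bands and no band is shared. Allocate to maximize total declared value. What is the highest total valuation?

This is a one-to-one assignment (maximum-weight bipartite matching).
Optimal: TerraLink→Band A ($494M), AzureWave→Band F ($571M), Meridian→Band G ($892M), Pulse→Band B ($695M), ClearBand→Band C ($902M), NorthTel→Band D ($963M) — total 494+571+892+695+902+963 = $4517M.
Column-greedy (each band in turn goes to its best remaining operator) gives $4282M, worse by 235.
Next-best assignment: TerraLink→Band G, AzureWave→Band A, Meridian→Band B, Pulse→Band F, ClearBand→Band C, NorthTel→Band D = $4467M.

Max total: $4517M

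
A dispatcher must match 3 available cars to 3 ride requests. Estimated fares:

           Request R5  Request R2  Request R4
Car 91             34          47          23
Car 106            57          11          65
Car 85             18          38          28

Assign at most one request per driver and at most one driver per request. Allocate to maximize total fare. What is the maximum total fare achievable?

Maximum total: $137

Optimal: Car 91→Request R5 ($34), Car 106→Request R4 ($65), Car 85→Request R2 ($38) — total 34+65+38 = $137.
Row-greedy (each driver in turn takes its best remaining request) gives $130, worse by 7.
Next-best assignment: Car 91→Request R2, Car 106→Request R5, Car 85→Request R4 = $132.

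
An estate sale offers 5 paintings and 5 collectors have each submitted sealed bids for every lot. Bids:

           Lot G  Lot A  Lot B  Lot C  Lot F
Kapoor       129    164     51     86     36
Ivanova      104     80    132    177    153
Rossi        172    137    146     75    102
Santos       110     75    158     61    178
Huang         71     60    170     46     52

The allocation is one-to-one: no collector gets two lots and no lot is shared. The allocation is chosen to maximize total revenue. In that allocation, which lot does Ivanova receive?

This is a one-to-one assignment (maximum-weight bipartite matching).
Optimal: Kapoor→Lot A ($164), Ivanova→Lot C ($177), Rossi→Lot G ($172), Santos→Lot F ($178), Huang→Lot B ($170) — total 164+177+172+178+170 = $861.
Next-best assignment: Kapoor→Lot G, Ivanova→Lot C, Rossi→Lot A, Santos→Lot F, Huang→Lot B = $791.
Swapping Santos↔Huang (Santos→Lot B $158, Huang→Lot F $52) loses 138.
No other one-to-one assignment exceeds $861.

Ivanova receives Lot C.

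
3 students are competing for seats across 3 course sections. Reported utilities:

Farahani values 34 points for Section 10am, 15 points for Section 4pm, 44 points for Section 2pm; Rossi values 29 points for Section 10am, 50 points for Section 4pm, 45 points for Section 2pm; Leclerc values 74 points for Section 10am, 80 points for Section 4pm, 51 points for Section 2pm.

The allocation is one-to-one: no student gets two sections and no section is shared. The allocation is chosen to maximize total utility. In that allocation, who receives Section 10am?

Leclerc receives Section 10am.

Treat this as an assignment problem: match each student to one section.
Optimal: Farahani→Section 2pm (44 points), Rossi→Section 4pm (50 points), Leclerc→Section 10am (74 points) — total 44+50+74 = 168 points.
Max-entry greedy (repeatedly take the single best remaining cell) gives 159 points, worse by 9.
Swapping Leclerc↔Rossi (Leclerc→Section 4pm 80 points, Rossi→Section 10am 29 points) loses 15.
No other one-to-one assignment exceeds 168 points.
Leclerc's own top section is Section 4pm (80 points), but forcing Leclerc→Section 4pm and reassigning the rest optimally gives only 159 points — worse by 9.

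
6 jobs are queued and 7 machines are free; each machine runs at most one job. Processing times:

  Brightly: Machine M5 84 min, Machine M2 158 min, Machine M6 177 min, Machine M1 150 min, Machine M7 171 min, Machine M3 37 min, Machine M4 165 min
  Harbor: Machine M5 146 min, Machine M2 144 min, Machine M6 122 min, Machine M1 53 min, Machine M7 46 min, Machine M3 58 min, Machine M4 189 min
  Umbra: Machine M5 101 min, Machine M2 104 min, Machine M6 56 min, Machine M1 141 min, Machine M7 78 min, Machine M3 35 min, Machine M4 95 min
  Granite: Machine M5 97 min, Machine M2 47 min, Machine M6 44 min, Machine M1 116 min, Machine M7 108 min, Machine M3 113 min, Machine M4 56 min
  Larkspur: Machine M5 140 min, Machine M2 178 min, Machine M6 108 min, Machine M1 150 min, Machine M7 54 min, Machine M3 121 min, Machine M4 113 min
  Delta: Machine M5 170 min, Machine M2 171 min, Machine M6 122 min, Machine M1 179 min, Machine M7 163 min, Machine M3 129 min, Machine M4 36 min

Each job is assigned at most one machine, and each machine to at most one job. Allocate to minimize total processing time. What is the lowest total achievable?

Min total: 283 min

Optimal: Brightly→Machine M3 (37 min), Harbor→Machine M1 (53 min), Umbra→Machine M6 (56 min), Granite→Machine M2 (47 min), Larkspur→Machine M7 (54 min), Delta→Machine M4 (36 min) — total 37+53+56+47+54+36 = 283 min.
Column-greedy (each machine in turn goes to its cheapest remaining job) gives 423 min, worse by 140.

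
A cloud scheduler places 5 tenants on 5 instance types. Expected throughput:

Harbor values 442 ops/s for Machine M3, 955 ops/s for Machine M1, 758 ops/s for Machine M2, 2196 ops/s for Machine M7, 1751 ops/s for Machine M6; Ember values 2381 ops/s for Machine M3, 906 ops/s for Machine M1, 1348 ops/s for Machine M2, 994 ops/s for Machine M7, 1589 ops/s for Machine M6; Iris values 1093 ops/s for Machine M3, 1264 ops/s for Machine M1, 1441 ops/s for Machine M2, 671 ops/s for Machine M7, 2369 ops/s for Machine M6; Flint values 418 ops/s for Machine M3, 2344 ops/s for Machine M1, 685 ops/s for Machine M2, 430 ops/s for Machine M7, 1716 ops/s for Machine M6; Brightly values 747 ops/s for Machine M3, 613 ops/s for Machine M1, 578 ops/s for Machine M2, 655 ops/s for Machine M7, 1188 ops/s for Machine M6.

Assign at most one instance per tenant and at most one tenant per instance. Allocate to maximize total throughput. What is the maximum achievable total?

Maximum total: 9868 ops/s

Optimal: Harbor→Machine M7 (2196 ops/s), Ember→Machine M3 (2381 ops/s), Iris→Machine M6 (2369 ops/s), Flint→Machine M1 (2344 ops/s), Brightly→Machine M2 (578 ops/s) — total 2196+2381+2369+2344+578 = 9868 ops/s.
Column-greedy (each instance in turn goes to its best remaining tenant) gives 9550 ops/s, worse by 318.
Next-best assignment: Harbor→Machine M7, Ember→Machine M3, Iris→Machine M2, Flint→Machine M1, Brightly→Machine M6 = 9550 ops/s.
No other one-to-one assignment exceeds 9868 ops/s.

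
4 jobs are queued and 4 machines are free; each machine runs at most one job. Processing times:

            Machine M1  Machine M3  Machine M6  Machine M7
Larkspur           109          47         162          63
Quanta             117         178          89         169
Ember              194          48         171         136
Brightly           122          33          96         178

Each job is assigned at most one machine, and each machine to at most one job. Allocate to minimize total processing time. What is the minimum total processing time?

Treat this as an assignment problem: match each job to one machine.
Optimal: Larkspur→Machine M7 (63 min), Quanta→Machine M6 (89 min), Ember→Machine M3 (48 min), Brightly→Machine M1 (122 min) — total 63+89+48+122 = 322 min.
Column-greedy (each machine in turn goes to its cheapest remaining job) gives 367 min, worse by 45.
Checked against all permutations: 322 min is optimal.

Minimum total: 322 min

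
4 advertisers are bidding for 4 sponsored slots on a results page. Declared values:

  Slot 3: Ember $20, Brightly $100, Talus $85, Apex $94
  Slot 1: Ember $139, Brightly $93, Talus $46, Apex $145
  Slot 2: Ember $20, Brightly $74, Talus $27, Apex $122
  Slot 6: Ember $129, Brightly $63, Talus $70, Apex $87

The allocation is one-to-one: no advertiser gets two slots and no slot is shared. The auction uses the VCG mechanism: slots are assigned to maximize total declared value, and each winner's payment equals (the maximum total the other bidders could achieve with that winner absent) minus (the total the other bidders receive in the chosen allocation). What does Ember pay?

Ember pays $11.

Efficient allocation: Ember→Slot 6 ($129), Brightly→Slot 2 ($74), Talus→Slot 3 ($85), Apex→Slot 1 ($145); total welfare W = $433.
Ember receives Slot 6 at value $129, so the others get W − 129 = $304.
Without Ember: best allocation of the remaining 3 bidders over all 4 slots is Brightly→Slot 3 ($100), Talus→Slot 6 ($70), Apex→Slot 1 ($145), total $315.
VCG payment = (others' best without Ember) − (others' welfare with Ember) = 315 − 304 = $11.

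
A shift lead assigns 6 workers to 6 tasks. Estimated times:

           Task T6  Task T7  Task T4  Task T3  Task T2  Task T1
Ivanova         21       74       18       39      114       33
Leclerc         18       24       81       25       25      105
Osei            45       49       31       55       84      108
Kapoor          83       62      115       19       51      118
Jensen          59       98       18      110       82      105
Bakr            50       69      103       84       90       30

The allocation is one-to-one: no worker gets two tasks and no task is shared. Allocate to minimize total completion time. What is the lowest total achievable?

Minimum total: 162 min

This is the linear assignment problem.
Optimal: Ivanova→Task T6 (21 min), Leclerc→Task T2 (25 min), Osei→Task T7 (49 min), Kapoor→Task T3 (19 min), Jensen→Task T4 (18 min), Bakr→Task T1 (30 min) — total 21+25+49+19+18+30 = 162 min.
Next-best assignment: Ivanova→Task T6, Leclerc→Task T3, Osei→Task T7, Kapoor→Task T2, Jensen→Task T4, Bakr→Task T1 = 194 min.
Swapping Osei↔Kapoor (Osei→Task T3 55 min, Kapoor→Task T7 62 min) adds 49.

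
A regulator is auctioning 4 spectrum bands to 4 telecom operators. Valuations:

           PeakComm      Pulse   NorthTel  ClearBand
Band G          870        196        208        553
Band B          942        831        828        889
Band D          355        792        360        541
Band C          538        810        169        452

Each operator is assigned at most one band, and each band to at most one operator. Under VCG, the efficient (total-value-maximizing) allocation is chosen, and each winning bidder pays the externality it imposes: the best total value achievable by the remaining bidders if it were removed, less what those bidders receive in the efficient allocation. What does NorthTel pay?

Efficient allocation: PeakComm→Band G ($870M), Pulse→Band C ($810M), NorthTel→Band B ($828M), ClearBand→Band D ($541M); total welfare W = $3049M.
NorthTel receives Band B at value $828M, so the others get W − 828 = $2221M.
Without NorthTel: best allocation of the remaining 3 bidders over all 4 bands is PeakComm→Band G ($870M), Pulse→Band C ($810M), ClearBand→Band B ($889M), total $2569M.
VCG payment = (others' best without NorthTel) − (others' welfare with NorthTel) = 2569 − 2221 = $348M.

NorthTel pays $348M.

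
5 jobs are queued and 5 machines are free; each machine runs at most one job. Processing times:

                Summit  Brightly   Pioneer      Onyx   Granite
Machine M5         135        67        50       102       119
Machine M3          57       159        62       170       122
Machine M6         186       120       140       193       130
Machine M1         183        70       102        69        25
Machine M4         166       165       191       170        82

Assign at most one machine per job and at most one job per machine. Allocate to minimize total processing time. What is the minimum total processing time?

Optimal: Summit→Machine M3 (57 min), Brightly→Machine M6 (120 min), Pioneer→Machine M5 (50 min), Onyx→Machine M1 (69 min), Granite→Machine M4 (82 min) — total 57+120+50+69+82 = 378 min.
Min-entry greedy (repeatedly take the single cheapest remaining cell) gives 422 min, worse by 44.
Next-best assignment: Summit→Machine M3, Brightly→Machine M5, Pioneer→Machine M6, Onyx→Machine M1, Granite→Machine M4 = 415 min.
Swapping Pioneer↔Onyx (Pioneer→Machine M1 102 min, Onyx→Machine M5 102 min) adds 85.

Min total: 378 min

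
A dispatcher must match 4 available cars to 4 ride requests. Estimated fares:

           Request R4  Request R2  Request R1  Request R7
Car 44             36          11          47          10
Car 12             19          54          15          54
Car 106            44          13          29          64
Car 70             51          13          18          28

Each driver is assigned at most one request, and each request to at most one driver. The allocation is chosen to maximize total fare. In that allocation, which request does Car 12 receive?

This is the linear assignment problem.
Optimal: Car 44→Request R1 ($47), Car 12→Request R2 ($54), Car 106→Request R7 ($64), Car 70→Request R4 ($51) — total 47+54+64+51 = $216.
Swapping Car 70↔Car 12 (Car 70→Request R2 $13, Car 12→Request R4 $19) loses 73.

Car 12 receives Request R2.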